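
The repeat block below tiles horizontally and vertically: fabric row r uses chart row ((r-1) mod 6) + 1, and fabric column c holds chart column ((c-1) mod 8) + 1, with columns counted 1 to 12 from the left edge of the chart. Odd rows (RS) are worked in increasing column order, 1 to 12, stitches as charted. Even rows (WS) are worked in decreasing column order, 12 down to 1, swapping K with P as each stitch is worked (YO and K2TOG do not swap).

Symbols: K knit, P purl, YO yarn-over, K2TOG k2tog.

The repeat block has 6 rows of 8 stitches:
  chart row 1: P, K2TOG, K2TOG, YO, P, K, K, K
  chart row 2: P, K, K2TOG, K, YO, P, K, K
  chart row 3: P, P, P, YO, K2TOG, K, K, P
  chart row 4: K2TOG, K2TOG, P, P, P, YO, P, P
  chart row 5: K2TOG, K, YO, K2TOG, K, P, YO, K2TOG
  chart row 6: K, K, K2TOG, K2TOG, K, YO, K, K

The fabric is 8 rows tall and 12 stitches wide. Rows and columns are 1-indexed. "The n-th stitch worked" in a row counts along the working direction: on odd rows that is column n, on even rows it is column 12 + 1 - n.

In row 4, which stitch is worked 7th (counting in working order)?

For row 4: chart row = ((4-1) mod 6) + 1 = 4; this is a WS (even) row.
Chart row 4 tiled across columns 1-12: K2TOG K2TOG P P P YO P P K2TOG K2TOG P P
Wrong side: read the tiled row from column 12 down to 1 and exchange K with P (leave YO, K2TOG).
Row 4 as worked: K K K2TOG K2TOG K K YO K K K K2TOG K2TOG
Counting 7 along the worked row gives YO.

== STITCH ==
YO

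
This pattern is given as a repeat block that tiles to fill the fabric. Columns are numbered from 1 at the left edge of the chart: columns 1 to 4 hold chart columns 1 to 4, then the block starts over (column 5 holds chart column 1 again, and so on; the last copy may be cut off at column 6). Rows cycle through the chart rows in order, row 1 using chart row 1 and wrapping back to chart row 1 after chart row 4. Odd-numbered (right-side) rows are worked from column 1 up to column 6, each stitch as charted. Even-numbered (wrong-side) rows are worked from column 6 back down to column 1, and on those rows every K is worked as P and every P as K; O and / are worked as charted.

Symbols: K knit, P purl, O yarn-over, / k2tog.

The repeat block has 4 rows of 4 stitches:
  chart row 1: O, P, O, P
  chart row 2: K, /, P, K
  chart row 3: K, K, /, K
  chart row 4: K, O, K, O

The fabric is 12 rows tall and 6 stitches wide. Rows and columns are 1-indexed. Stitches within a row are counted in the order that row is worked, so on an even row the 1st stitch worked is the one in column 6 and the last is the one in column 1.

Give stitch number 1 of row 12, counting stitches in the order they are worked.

Row 12: (12-1) mod 4 = 3, so use chart row 4. Even row -> WS.
Chart row 4 tiled across columns 1-6: K O K O K O
WS: work from column 6 back to column 1 (reverse the tiled row), swapping K<->P (O and / unchanged).
Row 12 as worked: O P O P O P
Counting 1 along the worked row gives O.

Stitch:
O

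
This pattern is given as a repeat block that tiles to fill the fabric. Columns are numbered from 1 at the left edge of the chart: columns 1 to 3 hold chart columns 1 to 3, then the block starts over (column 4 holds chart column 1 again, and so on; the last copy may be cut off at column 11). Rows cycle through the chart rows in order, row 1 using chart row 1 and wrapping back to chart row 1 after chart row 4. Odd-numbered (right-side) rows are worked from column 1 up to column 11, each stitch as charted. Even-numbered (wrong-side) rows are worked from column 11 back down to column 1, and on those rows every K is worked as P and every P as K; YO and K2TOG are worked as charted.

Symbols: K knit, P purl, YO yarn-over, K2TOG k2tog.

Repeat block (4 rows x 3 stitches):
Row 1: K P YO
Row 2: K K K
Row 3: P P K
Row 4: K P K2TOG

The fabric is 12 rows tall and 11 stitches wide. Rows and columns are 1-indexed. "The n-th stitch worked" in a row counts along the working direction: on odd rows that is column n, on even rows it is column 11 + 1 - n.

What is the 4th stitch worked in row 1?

Row 1: (1-1) mod 4 = 0, so use chart row 1. Odd row -> RS.
Chart row 1 tiled across columns 1-11: K P YO K P YO K P YO K P
Right side: take the tiled row as-is (worked left to right from column 1).
Stitch 4 in working order -> K

== STITCH ==
K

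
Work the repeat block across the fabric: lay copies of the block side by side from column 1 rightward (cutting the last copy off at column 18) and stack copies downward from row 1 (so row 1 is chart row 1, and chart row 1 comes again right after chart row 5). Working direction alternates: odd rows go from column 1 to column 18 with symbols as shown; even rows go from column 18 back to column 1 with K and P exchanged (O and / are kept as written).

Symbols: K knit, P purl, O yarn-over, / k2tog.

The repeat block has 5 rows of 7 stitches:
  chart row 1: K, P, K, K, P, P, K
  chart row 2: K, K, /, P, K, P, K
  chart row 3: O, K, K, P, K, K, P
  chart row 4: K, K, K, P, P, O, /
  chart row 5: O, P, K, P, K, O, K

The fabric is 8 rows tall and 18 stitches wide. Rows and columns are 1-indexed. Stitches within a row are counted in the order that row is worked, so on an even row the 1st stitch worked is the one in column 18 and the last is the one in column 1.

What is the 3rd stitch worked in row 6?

Row 6: (6-1) mod 5 = 0, so use chart row 1. Even row -> WS.
Chart row 1 tiled across columns 1-18: K P K K P P K K P K K P P K K P K K
Wrong side: read the tiled row from column 18 down to 1 and exchange K with P (leave O, /).
Row 6 as worked: P P K P P K K P P K P P K K P P K P
Stitch 3 in working order -> K

== STITCH ==
K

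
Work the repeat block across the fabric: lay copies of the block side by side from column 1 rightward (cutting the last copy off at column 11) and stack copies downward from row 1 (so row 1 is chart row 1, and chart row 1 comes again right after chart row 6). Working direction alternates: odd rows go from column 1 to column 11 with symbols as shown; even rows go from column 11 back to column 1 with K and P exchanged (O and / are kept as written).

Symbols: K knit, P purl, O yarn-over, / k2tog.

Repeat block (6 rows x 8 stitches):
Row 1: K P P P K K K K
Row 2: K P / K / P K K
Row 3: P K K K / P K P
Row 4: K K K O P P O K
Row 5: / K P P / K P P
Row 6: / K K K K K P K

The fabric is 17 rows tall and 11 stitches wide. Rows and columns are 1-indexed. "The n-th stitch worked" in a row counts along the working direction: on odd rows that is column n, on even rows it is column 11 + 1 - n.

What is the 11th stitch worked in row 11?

Result:
P

Derivation:
Row 11 uses chart row ((11-1) mod 6)+1 = 5. Row 11 is odd, so RS.
Chart row 5 tiled across columns 1-11: / K P P / K P P / K P
Right side: take the tiled row as-is (worked left to right from column 1).
Stitch 11 in working order -> P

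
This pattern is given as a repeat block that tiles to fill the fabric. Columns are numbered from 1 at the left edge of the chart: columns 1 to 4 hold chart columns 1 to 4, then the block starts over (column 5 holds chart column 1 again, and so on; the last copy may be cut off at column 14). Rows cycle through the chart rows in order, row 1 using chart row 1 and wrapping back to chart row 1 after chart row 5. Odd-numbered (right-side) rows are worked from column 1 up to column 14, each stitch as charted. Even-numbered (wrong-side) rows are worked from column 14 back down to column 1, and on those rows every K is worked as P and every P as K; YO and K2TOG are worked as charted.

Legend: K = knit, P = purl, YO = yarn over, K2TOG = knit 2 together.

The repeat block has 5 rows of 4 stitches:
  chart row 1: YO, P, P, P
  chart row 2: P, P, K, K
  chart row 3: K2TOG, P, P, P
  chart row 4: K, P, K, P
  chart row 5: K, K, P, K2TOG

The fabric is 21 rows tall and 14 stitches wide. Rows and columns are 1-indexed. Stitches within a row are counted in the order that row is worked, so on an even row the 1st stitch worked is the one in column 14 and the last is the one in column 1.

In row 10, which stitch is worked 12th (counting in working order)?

For row 10: chart row = ((10-1) mod 5) + 1 = 5; this is a WS (even) row.
Chart row 5 tiled across columns 1-14: K K P K2TOG K K P K2TOG K K P K2TOG K K
WS: work from column 14 back to column 1 (reverse the tiled row), swapping K<->P (YO and K2TOG unchanged).
Row 10 as worked: P P K2TOG K P P K2TOG K P P K2TOG K P P
Stitch 12 in working order -> K

Stitch:
K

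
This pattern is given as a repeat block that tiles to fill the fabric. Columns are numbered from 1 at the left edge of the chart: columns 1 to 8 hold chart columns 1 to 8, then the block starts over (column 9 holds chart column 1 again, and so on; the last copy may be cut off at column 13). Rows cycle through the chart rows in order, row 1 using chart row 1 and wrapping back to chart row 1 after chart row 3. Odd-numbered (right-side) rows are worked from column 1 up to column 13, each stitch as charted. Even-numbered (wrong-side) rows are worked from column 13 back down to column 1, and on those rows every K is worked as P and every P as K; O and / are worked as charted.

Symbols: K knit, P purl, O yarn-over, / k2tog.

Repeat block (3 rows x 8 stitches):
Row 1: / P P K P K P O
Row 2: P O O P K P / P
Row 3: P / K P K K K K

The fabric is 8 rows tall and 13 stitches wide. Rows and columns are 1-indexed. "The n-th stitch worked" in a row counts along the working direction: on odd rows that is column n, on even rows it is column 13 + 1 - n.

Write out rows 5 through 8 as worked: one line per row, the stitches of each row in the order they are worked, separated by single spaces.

Rows as worked:
P O O P K P / P P O O P K
P K P / K P P P P K P / K
/ P P K P K P O / P P K P
P K O O K K / K P K O O K

Derivation:
Row 5: chart row 2, RS - tile across columns 1-13 and work as-is.
Row 6: chart row 3, WS - tiled (columns 1-13): P / K P K K K K P / K P K; work from column 13 back to 1 with K<->P swapped.
Row 7: chart row 1, RS - tile across columns 1-13 and work as-is.
Row 8: chart row 2, WS - tiled (columns 1-13): P O O P K P / P P O O P K; work from column 13 back to 1 with K<->P swapped.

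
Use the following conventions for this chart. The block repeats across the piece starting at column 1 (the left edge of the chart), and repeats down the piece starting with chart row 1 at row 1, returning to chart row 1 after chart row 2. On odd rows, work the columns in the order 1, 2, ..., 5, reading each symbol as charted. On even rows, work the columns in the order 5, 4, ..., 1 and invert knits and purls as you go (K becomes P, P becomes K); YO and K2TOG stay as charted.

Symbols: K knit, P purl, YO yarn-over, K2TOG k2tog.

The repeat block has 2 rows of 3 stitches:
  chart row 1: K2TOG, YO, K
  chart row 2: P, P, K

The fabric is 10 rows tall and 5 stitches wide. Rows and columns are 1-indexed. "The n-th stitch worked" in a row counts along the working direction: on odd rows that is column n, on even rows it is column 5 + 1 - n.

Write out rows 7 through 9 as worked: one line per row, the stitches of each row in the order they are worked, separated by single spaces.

Result:
K2TOG YO K K2TOG YO
K K P K K
K2TOG YO K K2TOG YO

Derivation:
Row 7: chart row 1, RS - tile across columns 1-5 and work as-is.
Row 8: chart row 2, WS - tiled (columns 1-5): P P K P P; work from column 5 back to 1 with K<->P swapped.
Row 9: chart row 1, RS - tile across columns 1-5 and work as-is.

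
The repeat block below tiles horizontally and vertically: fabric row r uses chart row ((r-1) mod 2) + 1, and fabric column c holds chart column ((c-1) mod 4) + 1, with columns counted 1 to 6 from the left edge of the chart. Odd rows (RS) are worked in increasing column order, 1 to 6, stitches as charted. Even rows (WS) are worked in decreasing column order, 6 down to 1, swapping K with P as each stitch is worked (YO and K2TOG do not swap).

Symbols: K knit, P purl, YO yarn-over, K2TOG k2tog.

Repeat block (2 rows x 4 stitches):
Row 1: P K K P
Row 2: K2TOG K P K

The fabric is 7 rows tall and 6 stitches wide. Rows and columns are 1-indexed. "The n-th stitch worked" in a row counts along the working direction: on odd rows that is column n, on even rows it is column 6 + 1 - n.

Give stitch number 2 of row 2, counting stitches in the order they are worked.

Row 2 uses chart row ((2-1) mod 2)+1 = 2. Row 2 is even, so WS.
Chart row 2 tiled across columns 1-6: K2TOG K P K K2TOG K
Wrong side: read the tiled row from column 6 down to 1 and exchange K with P (leave YO, K2TOG).
Row 2 as worked: P K2TOG P K P K2TOG
Stitch 2 in working order -> K2TOG

== STITCH ==
K2TOG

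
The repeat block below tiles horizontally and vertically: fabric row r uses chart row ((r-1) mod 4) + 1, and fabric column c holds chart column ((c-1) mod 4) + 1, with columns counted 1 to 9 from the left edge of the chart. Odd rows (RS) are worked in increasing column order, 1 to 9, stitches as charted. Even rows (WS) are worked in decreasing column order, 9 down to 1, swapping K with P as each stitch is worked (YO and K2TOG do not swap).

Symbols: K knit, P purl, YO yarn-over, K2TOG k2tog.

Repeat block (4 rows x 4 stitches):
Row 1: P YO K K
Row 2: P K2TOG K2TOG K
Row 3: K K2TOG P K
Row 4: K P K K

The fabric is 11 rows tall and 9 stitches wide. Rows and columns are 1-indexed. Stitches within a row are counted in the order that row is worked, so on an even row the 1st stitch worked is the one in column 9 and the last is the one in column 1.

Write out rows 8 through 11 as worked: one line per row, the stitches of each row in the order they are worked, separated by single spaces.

== ROWS AS WORKED ==
P P P K P P P K P
P YO K K P YO K K P
K P K2TOG K2TOG K P K2TOG K2TOG K
K K2TOG P K K K2TOG P K K

Derivation:
Row 8: chart row 4, WS - tiled (columns 1-9): K P K K K P K K K; work from column 9 back to 1 with K<->P swapped.
Row 9: chart row 1, RS - tile across columns 1-9 and work as-is.
Row 10: chart row 2, WS - tiled (columns 1-9): P K2TOG K2TOG K P K2TOG K2TOG K P; work from column 9 back to 1 with K<->P swapped.
Row 11: chart row 3, RS - tile across columns 1-9 and work as-is.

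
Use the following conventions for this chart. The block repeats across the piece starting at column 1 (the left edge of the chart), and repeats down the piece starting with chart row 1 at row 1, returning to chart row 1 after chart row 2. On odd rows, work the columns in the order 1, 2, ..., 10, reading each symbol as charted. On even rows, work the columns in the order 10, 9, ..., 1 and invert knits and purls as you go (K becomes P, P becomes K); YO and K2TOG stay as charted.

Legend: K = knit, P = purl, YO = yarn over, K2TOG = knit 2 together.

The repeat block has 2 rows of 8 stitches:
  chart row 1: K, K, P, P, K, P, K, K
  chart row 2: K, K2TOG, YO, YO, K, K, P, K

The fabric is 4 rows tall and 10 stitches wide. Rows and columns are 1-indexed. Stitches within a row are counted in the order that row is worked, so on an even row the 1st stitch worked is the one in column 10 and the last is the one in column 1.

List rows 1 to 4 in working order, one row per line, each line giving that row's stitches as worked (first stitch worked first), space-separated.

Row 1: chart row 1, RS - tile across columns 1-10 and work as-is.
Row 2: chart row 2, WS - tiled (columns 1-10): K K2TOG YO YO K K P K K K2TOG; work from column 10 back to 1 with K<->P swapped.
Row 3: chart row 1, RS - tile across columns 1-10 and work as-is.
Row 4: chart row 2, WS - tiled (columns 1-10): K K2TOG YO YO K K P K K K2TOG; work from column 10 back to 1 with K<->P swapped.

Result:
K K P P K P K K K K
K2TOG P P K P P YO YO K2TOG P
K K P P K P K K K K
K2TOG P P K P P YO YO K2TOG P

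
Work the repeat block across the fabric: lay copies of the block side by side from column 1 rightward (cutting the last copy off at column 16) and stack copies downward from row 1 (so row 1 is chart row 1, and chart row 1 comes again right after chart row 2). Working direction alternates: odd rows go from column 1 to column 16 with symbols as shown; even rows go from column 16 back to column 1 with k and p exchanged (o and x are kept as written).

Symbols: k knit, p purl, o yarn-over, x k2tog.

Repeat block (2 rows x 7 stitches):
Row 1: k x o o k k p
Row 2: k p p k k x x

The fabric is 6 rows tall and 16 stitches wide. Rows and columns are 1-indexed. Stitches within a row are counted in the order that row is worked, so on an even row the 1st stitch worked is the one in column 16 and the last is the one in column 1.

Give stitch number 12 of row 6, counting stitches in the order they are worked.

== STITCH ==
p

Derivation:
Row 6: (6-1) mod 2 = 1, so use chart row 2. Even row -> WS.
Chart row 2 tiled across columns 1-16: k p p k k x x k p p k k x x k p
WS row: flip the tiled sequence (start at column 16) and apply k<->p; o and x stay.
Row 6 as worked: k p x x p p k k p x x p p k k p
The 12th stitch worked is p.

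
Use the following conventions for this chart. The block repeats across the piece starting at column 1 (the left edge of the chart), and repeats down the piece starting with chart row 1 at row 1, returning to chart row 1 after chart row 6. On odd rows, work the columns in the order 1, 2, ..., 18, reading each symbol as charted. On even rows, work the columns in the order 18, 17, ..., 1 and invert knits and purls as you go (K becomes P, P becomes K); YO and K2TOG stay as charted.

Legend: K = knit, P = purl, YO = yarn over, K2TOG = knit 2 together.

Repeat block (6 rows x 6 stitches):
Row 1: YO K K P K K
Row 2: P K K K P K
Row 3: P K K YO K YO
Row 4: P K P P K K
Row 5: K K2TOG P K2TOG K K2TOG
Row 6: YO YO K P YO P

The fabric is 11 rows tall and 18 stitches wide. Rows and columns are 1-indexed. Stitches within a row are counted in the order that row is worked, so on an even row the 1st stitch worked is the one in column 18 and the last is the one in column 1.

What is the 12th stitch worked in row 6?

Stitch:
YO

Derivation:
Row 6: (6-1) mod 6 = 5, so use chart row 6. Even row -> WS.
Chart row 6 tiled across columns 1-18: YO YO K P YO P YO YO K P YO P YO YO K P YO P
WS row: flip the tiled sequence (start at column 18) and apply K<->P; YO and K2TOG stay.
Row 6 as worked: K YO K P YO YO K YO K P YO YO K YO K P YO YO
Counting 12 along the worked row gives YO.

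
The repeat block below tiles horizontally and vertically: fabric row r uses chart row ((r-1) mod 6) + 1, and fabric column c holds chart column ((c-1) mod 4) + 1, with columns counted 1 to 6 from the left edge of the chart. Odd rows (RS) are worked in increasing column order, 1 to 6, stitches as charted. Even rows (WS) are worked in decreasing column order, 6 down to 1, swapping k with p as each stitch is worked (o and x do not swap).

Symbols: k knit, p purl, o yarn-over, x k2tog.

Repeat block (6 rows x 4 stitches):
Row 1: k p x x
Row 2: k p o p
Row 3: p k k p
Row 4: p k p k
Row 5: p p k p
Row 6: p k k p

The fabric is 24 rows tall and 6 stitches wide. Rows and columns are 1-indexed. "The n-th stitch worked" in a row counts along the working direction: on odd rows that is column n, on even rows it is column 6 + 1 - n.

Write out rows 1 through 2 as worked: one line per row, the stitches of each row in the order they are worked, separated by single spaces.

Row 1: chart row 1, RS - tile across columns 1-6 and work as-is.
Row 2: chart row 2, WS - tiled (columns 1-6): k p o p k p; work from column 6 back to 1 with k<->p swapped.

Rows as worked:
k p x x k p
k p k o k p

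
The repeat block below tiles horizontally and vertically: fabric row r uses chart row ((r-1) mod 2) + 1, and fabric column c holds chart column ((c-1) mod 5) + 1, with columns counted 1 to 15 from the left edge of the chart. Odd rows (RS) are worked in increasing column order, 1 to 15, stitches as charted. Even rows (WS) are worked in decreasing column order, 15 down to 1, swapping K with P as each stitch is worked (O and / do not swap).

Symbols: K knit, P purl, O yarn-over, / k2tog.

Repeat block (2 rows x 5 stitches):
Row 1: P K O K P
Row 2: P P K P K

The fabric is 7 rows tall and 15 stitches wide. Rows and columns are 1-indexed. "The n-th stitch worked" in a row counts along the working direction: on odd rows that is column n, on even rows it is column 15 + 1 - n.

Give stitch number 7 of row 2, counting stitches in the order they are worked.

For row 2: chart row = ((2-1) mod 2) + 1 = 2; this is a WS (even) row.
Chart row 2 tiled across columns 1-15: P P K P K P P K P K P P K P K
Wrong side: read the tiled row from column 15 down to 1 and exchange K with P (leave O, /).
Row 2 as worked: P K P K K P K P K K P K P K K
The 7th stitch worked is K.

Stitch:
K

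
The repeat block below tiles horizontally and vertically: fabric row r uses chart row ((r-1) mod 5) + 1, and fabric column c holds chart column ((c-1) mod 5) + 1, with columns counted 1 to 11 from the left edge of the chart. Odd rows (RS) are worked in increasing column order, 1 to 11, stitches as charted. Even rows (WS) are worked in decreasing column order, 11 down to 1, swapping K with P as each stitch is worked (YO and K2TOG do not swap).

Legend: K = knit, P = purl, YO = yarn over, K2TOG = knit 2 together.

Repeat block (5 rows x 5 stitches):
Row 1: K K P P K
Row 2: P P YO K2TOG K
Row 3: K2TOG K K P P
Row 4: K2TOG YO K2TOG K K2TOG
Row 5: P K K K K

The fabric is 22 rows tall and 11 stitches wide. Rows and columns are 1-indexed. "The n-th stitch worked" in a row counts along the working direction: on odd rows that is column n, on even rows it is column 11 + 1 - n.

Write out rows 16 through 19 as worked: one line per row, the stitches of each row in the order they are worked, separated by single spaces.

Row 16: chart row 1, WS - tiled (columns 1-11): K K P P K K K P P K K; work from column 11 back to 1 with K<->P swapped.
Row 17: chart row 2, RS - tile across columns 1-11 and work as-is.
Row 18: chart row 3, WS - tiled (columns 1-11): K2TOG K K P P K2TOG K K P P K2TOG; work from column 11 back to 1 with K<->P swapped.
Row 19: chart row 4, RS - tile across columns 1-11 and work as-is.

Result:
P P K K P P P K K P P
P P YO K2TOG K P P YO K2TOG K P
K2TOG K K P P K2TOG K K P P K2TOG
K2TOG YO K2TOG K K2TOG K2TOG YO K2TOG K K2TOG K2TOG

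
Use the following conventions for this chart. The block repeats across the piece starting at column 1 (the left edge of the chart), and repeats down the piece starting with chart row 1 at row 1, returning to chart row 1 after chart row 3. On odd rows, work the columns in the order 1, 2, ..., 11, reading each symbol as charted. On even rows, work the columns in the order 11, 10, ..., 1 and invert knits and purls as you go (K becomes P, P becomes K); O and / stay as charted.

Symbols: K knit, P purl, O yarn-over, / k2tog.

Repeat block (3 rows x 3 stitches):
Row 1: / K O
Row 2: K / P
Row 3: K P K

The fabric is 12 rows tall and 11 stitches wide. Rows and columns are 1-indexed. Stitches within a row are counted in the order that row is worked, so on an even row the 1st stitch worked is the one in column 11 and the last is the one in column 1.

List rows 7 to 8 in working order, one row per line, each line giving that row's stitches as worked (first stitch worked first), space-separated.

== ROWS AS WORKED ==
/ K O / K O / K O / K
/ P K / P K / P K / P

Derivation:
Row 7: chart row 1, RS - tile across columns 1-11 and work as-is.
Row 8: chart row 2, WS - tiled (columns 1-11): K / P K / P K / P K /; work from column 11 back to 1 with K<->P swapped.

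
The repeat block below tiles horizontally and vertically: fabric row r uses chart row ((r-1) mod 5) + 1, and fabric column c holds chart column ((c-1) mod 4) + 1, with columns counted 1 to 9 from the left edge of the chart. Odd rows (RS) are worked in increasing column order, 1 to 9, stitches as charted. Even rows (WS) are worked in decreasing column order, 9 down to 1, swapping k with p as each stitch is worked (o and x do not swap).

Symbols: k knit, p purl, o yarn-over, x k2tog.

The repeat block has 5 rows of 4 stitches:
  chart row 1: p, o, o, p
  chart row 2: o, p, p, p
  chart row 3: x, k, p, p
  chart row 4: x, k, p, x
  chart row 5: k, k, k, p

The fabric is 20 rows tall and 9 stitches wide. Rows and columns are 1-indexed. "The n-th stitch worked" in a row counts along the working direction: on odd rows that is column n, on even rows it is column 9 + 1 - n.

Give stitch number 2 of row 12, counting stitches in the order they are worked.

Row 12: (12-1) mod 5 = 1, so use chart row 2. Even row -> WS.
Chart row 2 tiled across columns 1-9: o p p p o p p p o
Wrong side: read the tiled row from column 9 down to 1 and exchange k with p (leave o, x).
Row 12 as worked: o k k k o k k k o
Stitch 2 in working order -> k

Result:
k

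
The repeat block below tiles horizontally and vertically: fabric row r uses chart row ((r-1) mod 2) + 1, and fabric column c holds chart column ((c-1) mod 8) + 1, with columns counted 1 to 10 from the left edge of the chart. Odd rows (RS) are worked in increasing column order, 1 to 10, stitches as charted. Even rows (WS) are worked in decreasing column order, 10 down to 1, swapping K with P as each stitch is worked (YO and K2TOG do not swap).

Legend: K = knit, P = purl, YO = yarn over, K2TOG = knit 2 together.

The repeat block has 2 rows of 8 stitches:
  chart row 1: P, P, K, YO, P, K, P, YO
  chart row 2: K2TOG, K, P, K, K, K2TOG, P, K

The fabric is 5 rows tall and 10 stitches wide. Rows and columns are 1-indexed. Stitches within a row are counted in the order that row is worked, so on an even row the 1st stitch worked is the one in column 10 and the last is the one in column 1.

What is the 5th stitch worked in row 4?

Stitch:
K2TOG

Derivation:
Row 4 uses chart row ((4-1) mod 2)+1 = 2. Row 4 is even, so WS.
Chart row 2 tiled across columns 1-10: K2TOG K P K K K2TOG P K K2TOG K
Wrong side: read the tiled row from column 10 down to 1 and exchange K with P (leave YO, K2TOG).
Row 4 as worked: P K2TOG P K K2TOG P P K P K2TOG
The 5th stitch worked is K2TOG.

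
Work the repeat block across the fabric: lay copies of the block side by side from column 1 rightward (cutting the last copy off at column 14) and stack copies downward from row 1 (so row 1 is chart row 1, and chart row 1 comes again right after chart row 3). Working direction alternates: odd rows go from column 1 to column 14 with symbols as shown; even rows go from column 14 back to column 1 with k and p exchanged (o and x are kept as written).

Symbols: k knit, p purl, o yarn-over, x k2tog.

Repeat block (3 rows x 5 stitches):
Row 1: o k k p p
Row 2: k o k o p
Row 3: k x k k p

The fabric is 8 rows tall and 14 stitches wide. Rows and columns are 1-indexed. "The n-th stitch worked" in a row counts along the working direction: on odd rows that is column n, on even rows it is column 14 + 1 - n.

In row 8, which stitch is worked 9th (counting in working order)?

For row 8: chart row = ((8-1) mod 3) + 1 = 2; this is a WS (even) row.
Chart row 2 tiled across columns 1-14: k o k o p k o k o p k o k o
WS row: flip the tiled sequence (start at column 14) and apply k<->p; o and x stay.
Row 8 as worked: o p o p k o p o p k o p o p
Stitch 9 in working order -> p

Stitch:
p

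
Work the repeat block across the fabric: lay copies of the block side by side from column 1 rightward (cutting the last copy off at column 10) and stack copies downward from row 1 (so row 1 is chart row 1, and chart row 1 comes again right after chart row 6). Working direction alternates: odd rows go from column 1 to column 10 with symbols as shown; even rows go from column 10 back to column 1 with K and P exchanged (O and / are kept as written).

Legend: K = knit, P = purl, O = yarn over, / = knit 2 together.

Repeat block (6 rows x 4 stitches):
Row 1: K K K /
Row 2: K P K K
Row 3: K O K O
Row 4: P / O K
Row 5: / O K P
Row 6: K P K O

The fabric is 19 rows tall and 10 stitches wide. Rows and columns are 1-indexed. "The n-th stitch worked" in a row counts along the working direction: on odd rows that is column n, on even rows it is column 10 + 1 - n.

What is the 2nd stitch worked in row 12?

== STITCH ==
P

Derivation:
Row 12: (12-1) mod 6 = 5, so use chart row 6. Even row -> WS.
Chart row 6 tiled across columns 1-10: K P K O K P K O K P
WS row: flip the tiled sequence (start at column 10) and apply K<->P; O and / stay.
Row 12 as worked: K P O P K P O P K P
Counting 2 along the worked row gives P.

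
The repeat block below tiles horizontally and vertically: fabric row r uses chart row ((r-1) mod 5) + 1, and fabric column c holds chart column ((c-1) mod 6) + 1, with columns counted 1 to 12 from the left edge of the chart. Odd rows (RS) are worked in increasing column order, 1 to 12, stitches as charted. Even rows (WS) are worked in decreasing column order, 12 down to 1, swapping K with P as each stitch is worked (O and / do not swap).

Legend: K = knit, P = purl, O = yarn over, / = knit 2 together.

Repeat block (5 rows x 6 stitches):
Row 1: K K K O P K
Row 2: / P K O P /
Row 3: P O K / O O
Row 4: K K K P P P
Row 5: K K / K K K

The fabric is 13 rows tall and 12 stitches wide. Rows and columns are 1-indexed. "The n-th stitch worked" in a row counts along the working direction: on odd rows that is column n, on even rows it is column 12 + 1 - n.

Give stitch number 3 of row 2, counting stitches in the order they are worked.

Stitch:
O

Derivation:
Row 2: (2-1) mod 5 = 1, so use chart row 2. Even row -> WS.
Chart row 2 tiled across columns 1-12: / P K O P / / P K O P /
Wrong side: read the tiled row from column 12 down to 1 and exchange K with P (leave O, /).
Row 2 as worked: / K O P K / / K O P K /
Stitch 3 in working order -> O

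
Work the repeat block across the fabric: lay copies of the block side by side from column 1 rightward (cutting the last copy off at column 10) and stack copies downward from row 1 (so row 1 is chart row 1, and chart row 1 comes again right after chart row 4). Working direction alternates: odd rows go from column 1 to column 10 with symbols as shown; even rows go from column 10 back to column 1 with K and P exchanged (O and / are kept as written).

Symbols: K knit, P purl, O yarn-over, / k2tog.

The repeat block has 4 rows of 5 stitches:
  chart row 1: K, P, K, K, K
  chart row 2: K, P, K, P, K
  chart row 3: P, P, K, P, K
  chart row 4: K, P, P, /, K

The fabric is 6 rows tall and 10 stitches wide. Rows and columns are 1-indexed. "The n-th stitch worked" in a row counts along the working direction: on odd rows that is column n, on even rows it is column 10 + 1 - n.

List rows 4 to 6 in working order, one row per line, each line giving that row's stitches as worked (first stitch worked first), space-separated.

== ROWS AS WORKED ==
P / K K P P / K K P
K P K K K K P K K K
P K P K P P K P K P

Derivation:
Row 4: chart row 4, WS - tiled (columns 1-10): K P P / K K P P / K; work from column 10 back to 1 with K<->P swapped.
Row 5: chart row 1, RS - tile across columns 1-10 and work as-is.
Row 6: chart row 2, WS - tiled (columns 1-10): K P K P K K P K P K; work from column 10 back to 1 with K<->P swapped.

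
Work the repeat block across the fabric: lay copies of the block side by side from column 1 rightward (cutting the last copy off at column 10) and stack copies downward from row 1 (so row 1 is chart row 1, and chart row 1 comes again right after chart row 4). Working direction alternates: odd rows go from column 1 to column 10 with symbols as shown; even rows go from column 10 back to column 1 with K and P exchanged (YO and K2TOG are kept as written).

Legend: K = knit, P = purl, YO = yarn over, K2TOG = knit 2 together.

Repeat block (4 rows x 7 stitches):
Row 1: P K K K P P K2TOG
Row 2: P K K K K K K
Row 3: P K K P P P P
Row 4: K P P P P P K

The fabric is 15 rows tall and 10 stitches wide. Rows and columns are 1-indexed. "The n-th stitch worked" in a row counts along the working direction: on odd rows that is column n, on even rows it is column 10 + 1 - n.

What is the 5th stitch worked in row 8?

Row 8 uses chart row ((8-1) mod 4)+1 = 4. Row 8 is even, so WS.
Chart row 4 tiled across columns 1-10: K P P P P P K K P P
WS: work from column 10 back to column 1 (reverse the tiled row), swapping K<->P (YO and K2TOG unchanged).
Row 8 as worked: K K P P K K K K K P
The 5th stitch worked is K.

== STITCH ==
K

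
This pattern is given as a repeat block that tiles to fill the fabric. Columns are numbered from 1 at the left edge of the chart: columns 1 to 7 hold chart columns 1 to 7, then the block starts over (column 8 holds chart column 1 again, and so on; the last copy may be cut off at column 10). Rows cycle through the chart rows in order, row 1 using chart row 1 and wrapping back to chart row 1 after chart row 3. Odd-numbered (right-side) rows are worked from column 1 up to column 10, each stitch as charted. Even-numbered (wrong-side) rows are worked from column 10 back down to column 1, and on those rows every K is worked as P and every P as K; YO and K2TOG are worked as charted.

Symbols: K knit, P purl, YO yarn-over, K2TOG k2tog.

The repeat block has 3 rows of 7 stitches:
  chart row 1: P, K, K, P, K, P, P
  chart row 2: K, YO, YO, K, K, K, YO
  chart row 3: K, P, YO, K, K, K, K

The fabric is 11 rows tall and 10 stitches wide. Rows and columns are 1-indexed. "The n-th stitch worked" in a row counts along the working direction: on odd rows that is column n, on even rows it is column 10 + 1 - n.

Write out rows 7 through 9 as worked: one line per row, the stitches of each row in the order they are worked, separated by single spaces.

Row 7: chart row 1, RS - tile across columns 1-10 and work as-is.
Row 8: chart row 2, WS - tiled (columns 1-10): K YO YO K K K YO K YO YO; work from column 10 back to 1 with K<->P swapped.
Row 9: chart row 3, RS - tile across columns 1-10 and work as-is.

Result:
P K K P K P P P K K
YO YO P YO P P P YO YO P
K P YO K K K K K P YO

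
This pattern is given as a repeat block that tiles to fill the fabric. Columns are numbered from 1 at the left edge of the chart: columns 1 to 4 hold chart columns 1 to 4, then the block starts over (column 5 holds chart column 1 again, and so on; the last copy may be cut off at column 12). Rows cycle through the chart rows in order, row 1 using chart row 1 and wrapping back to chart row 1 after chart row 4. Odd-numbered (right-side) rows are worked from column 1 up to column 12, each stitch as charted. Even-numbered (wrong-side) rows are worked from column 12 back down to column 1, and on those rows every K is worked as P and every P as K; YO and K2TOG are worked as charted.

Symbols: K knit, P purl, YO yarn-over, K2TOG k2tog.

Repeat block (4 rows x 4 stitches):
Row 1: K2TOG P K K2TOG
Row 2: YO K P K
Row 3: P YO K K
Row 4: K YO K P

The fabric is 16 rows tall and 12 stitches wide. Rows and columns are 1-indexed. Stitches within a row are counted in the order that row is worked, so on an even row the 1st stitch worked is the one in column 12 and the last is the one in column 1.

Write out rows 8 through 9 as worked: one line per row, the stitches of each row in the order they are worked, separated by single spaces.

Row 8: chart row 4, WS - tiled (columns 1-12): K YO K P K YO K P K YO K P; work from column 12 back to 1 with K<->P swapped.
Row 9: chart row 1, RS - tile across columns 1-12 and work as-is.

Result:
K P YO P K P YO P K P YO P
K2TOG P K K2TOG K2TOG P K K2TOG K2TOG P K K2TOG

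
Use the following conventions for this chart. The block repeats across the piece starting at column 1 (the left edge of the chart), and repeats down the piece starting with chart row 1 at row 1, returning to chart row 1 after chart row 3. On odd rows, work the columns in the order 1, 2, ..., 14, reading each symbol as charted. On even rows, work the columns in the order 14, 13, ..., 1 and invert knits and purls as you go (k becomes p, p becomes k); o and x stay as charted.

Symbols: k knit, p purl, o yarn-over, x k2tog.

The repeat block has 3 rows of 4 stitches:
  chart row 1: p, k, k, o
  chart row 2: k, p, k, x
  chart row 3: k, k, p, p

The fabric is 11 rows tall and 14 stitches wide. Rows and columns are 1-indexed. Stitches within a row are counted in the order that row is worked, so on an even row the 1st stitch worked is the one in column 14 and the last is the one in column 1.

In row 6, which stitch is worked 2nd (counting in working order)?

== STITCH ==
p

Derivation:
Row 6 uses chart row ((6-1) mod 3)+1 = 3. Row 6 is even, so WS.
Chart row 3 tiled across columns 1-14: k k p p k k p p k k p p k k
WS: work from column 14 back to column 1 (reverse the tiled row), swapping k<->p (o and x unchanged).
Row 6 as worked: p p k k p p k k p p k k p p
Stitch 2 in working order -> p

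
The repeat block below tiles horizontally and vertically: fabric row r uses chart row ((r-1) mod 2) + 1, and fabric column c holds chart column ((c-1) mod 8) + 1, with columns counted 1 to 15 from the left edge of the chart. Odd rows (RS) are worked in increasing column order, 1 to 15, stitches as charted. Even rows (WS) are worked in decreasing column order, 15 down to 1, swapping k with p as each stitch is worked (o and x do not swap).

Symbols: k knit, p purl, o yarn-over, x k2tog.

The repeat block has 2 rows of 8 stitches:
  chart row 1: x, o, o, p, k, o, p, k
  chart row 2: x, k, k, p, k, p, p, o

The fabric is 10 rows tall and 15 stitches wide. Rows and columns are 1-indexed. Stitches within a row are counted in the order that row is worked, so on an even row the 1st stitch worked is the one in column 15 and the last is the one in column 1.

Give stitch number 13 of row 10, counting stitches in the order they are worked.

For row 10: chart row = ((10-1) mod 2) + 1 = 2; this is a WS (even) row.
Chart row 2 tiled across columns 1-15: x k k p k p p o x k k p k p p
WS row: flip the tiled sequence (start at column 15) and apply k<->p; o and x stay.
Row 10 as worked: k k p k p p x o k k p k p p x
Stitch 13 in working order -> p

== STITCH ==
p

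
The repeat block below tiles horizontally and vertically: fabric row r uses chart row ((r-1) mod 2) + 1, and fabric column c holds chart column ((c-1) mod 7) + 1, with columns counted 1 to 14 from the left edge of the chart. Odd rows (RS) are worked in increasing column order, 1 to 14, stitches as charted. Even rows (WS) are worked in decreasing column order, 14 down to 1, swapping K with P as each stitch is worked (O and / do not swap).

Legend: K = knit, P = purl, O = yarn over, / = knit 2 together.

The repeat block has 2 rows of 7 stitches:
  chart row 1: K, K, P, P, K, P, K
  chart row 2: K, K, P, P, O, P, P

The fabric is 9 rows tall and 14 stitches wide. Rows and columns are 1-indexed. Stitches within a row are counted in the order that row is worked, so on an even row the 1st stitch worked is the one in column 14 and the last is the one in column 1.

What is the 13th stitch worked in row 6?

Result:
P

Derivation:
For row 6: chart row = ((6-1) mod 2) + 1 = 2; this is a WS (even) row.
Chart row 2 tiled across columns 1-14: K K P P O P P K K P P O P P
Wrong side: read the tiled row from column 14 down to 1 and exchange K with P (leave O, /).
Row 6 as worked: K K O K K P P K K O K K P P
Stitch 13 in working order -> P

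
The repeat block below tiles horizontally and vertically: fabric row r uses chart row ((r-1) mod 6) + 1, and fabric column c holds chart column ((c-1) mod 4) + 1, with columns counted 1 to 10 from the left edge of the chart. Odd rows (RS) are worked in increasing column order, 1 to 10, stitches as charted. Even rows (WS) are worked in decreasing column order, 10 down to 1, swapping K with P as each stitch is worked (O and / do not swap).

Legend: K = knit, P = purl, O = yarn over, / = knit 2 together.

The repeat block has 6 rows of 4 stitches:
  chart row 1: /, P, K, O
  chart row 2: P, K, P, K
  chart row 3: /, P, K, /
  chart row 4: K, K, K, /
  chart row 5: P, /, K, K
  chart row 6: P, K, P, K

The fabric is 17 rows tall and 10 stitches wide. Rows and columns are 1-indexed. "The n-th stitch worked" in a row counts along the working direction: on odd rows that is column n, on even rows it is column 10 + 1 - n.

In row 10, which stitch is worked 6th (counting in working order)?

== STITCH ==
P

Derivation:
Row 10 uses chart row ((10-1) mod 6)+1 = 4. Row 10 is even, so WS.
Chart row 4 tiled across columns 1-10: K K K / K K K / K K
WS row: flip the tiled sequence (start at column 10) and apply K<->P; O and / stay.
Row 10 as worked: P P / P P P / P P P
Counting 6 along the worked row gives P.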